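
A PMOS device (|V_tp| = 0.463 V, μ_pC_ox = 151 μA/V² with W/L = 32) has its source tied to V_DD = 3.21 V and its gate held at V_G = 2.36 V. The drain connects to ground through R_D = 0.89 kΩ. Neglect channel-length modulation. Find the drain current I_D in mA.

I_D = 0.362 mA

V_SG = V_DD − V_G = 3.21 − 2.36 = 0.85 V, so V_ov = 0.85 − 0.463 = 0.387 V.
k_p = μ_pC_ox · (W/L) = 4.832 mA/V².
Assume saturation: I_D = ½ k_p V_ov² = 0.5 × 4.832 × 0.387² = 0.362 mA, giving V_SD = V_DD − I_D R_D = 3.21 − 0.362 × 0.89 = 2.89 V.
V_SD = 2.89 V ≥ V_ov = 0.387 V, confirming saturation.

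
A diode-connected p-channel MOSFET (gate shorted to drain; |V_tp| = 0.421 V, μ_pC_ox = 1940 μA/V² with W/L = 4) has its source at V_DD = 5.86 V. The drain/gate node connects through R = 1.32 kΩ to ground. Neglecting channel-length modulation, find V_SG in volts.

With gate tied to drain, V_SG = V_SD ≥ V_SG − |V_tp|, so the device is in saturation.
k_p = μ_pC_ox · (W/L) = 7.76 mA/V².
KCL at the drain: ½ k_p (V_SG − |V_tp|)² = (V_DD − V_SG)/R.
Let x = V_SG − 0.421. Then 5.12 x² + x − 5.439 = 0, giving x = 0.938 V (positive root), so V_SG = 1.36 V.
I_D = (V_DD − V_SG)/R = (5.86 − 1.36) / 1.32 = 3.41 mA.

V_SG = 1.36 V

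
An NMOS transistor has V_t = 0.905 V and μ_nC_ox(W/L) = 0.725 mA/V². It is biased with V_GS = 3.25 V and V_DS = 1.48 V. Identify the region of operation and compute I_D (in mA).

V_ov = V_GS − V_t = 3.25 − 0.905 = 2.34 V.
Since V_DS = 1.48 V < V_ov = 2.34 V, the device is in the triode region.
I_D = k_n [V_ov · V_DS − ½ V_DS²] = 0.725 × [2.34 × 1.48 − 0.5 × 1.48²] = 1.72 mA.

Triode; I_D = 1.72 mA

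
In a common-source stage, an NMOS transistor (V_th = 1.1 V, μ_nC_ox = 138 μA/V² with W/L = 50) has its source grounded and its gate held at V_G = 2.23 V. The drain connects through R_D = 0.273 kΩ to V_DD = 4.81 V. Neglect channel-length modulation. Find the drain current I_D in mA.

V_GS = V_G = 2.23 V, so V_ov = 2.23 − 1.1 = 1.13 V.
k_n = μ_nC_ox · (W/L) = 6.9 mA/V².
Assume saturation: I_D = ½ k_n V_ov² = 0.5 × 6.9 × 1.13² = 4.41 mA, giving V_DS = V_DD − I_D R_D = 4.81 − 4.41 × 0.273 = 3.61 V.
V_DS = 3.61 V ≥ V_ov = 1.13 V, confirming saturation.

I_D = 4.41 mA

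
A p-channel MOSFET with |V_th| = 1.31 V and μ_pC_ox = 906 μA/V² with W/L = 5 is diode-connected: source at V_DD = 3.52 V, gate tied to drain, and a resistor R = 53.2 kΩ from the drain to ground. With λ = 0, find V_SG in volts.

V_SG = 1.44 V

With gate tied to drain, V_SG = V_SD ≥ V_SG − |V_th|, so the device is in saturation.
k_p = μ_pC_ox · (W/L) = 4.53 mA/V².
KCL at the drain: ½ k_p (V_SG − |V_th|)² = (V_DD − V_SG)/R.
Let x = V_SG − 1.31. Then 120 x² + x − 2.21 = 0, giving x = 0.131 V (positive root), so V_SG = 1.44 V.
I_D = (V_DD − V_SG)/R = (3.52 − 1.44) / 53.2 = 0.0391 mA.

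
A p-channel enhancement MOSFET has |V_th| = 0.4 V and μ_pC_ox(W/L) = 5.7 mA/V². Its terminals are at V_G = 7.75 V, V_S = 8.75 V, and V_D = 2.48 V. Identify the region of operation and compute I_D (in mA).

V_SG = V_S − V_G = 8.75 − 7.75 = 1 V; V_SD = V_S − V_D = 8.75 − 2.48 = 6.27 V.
V_ov = V_SG − |V_th| = 1 − 0.4 = 0.6 V.
Since V_SD = 6.27 V ≥ V_ov = 0.6 V, the device is in saturation.
I_D = ½ k_p V_ov² = 0.5 × 5.7 × 0.6² = 1.03 mA.

Saturation; I_D = 1.03 mA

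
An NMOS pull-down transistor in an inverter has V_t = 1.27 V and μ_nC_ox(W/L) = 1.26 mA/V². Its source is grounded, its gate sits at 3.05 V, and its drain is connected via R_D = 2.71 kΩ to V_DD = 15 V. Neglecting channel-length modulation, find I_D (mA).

V_GS = V_G = 3.05 V, so V_ov = 3.05 − 1.27 = 1.78 V.
Assume saturation: I_D = ½ k_n V_ov² = 0.5 × 1.26 × 1.78² = 2 mA, giving V_DS = V_DD − I_D R_D = 15 − 2 × 2.71 = 9.59 V.
V_DS = 9.59 V ≥ V_ov = 1.78 V, confirming saturation.

I_D = 2.00 mA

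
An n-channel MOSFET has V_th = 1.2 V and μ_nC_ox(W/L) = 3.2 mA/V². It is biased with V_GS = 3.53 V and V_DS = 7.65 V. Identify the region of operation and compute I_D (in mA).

V_ov = V_GS − V_th = 3.53 − 1.2 = 2.33 V.
Since V_DS = 7.65 V ≥ V_ov = 2.33 V, the device is in saturation.
I_D = ½ k_n V_ov² = 0.5 × 3.2 × 2.33² = 8.69 mA.

Saturation; I_D = 8.69 mA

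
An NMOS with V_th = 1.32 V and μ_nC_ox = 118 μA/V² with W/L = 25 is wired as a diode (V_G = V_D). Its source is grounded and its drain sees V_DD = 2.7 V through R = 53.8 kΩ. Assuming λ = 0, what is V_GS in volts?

With gate tied to drain, V_GS = V_DS ≥ V_GS − V_th, so the device is in saturation.
k_n = μ_nC_ox · (W/L) = 2.95 mA/V².
KCL at the drain: ½ k_n (V_GS − V_th)² = (V_DD − V_GS)/R.
Let x = V_GS − 1.32. Then 79.4 x² + x − 1.38 = 0, giving x = 0.126 V (positive root), so V_GS = 1.45 V.
I_D = (V_DD − V_GS)/R = (2.7 − 1.45) / 53.8 = 0.0233 mA.

V_GS = 1.45 V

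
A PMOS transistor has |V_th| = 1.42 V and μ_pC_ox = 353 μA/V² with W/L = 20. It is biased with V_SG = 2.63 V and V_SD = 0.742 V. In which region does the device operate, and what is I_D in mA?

Triode; I_D = 4.40 mA

k_p = μ_pC_ox · (W/L) = 7.06 mA/V².
V_ov = V_SG − |V_th| = 2.63 − 1.42 = 1.21 V.
Since V_SD = 0.742 V < V_ov = 1.21 V, the device is in the triode region.
I_D = k_p [V_ov · V_SD − ½ V_SD²] = 7.06 × [1.21 × 0.742 − 0.5 × 0.742²] = 4.4 mA.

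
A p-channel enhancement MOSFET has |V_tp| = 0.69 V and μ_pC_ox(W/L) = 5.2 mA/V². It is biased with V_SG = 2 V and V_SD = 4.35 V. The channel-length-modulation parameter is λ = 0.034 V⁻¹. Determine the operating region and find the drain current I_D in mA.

V_ov = V_SG − |V_tp| = 2 − 0.69 = 1.31 V.
Since V_SD = 4.35 V ≥ V_ov = 1.31 V, the device is in saturation.
I_D = ½ k_p V_ov² (1 + λ V_SD) = 0.5 × 5.2 × 1.31² × (1 + 0.034 × 4.35) = 5.12 mA.

Saturation; I_D = 5.12 mA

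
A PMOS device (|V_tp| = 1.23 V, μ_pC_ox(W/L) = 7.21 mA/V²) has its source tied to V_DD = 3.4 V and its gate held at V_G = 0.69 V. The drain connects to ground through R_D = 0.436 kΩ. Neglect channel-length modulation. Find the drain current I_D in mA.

I_D = 6.05 mA

V_SG = V_DD − V_G = 3.4 − 0.69 = 2.71 V, so V_ov = 2.71 − 1.23 = 1.48 V.
Assume saturation: I_D = ½ k_p V_ov² = 0.5 × 7.21 × 1.48² = 7.9 mA, giving V_SD = V_DD − I_D R_D = 3.4 − 7.9 × 0.436 = -0.0428 V.
But -0.0428 V < V_ov = 1.48 V, so the device is actually in triode.
In triode I_D = k_p[V_ov V_SD − ½ V_SD²] and I_D = (V_DD − V_SD)/R_D. Equating: 1.57 V_SD² − 5.652 V_SD + 3.4 = 0, giving V_SD = 0.764 V (the root below V_ov).
I_D = (3.4 − 0.764) / 0.436 = 6.05 mA.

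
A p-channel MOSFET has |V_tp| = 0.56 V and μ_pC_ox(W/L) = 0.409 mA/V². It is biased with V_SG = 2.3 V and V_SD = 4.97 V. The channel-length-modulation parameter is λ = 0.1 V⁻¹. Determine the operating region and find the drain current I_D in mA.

V_ov = V_SG − |V_tp| = 2.3 − 0.56 = 1.74 V.
Since V_SD = 4.97 V ≥ V_ov = 1.74 V, the device is in saturation.
I_D = ½ k_p V_ov² (1 + λ V_SD) = 0.5 × 0.409 × 1.74² × (1 + 0.1 × 4.97) = 0.927 mA.

Saturation; I_D = 0.927 mA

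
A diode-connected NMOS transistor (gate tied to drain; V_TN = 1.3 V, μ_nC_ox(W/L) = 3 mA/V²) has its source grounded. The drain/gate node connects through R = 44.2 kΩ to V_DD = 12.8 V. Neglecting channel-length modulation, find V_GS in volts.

With gate tied to drain, V_GS = V_DS ≥ V_GS − V_TN, so the device is in saturation.
KCL at the drain: ½ k_n (V_GS − V_TN)² = (V_DD − V_GS)/R.
Let x = V_GS − 1.3. Then 66.3 x² + x − 11.5 = 0, giving x = 0.409 V (positive root), so V_GS = 1.71 V.
I_D = (V_DD − V_GS)/R = (12.8 − 1.71) / 44.2 = 0.251 mA.

V_GS = 1.71 V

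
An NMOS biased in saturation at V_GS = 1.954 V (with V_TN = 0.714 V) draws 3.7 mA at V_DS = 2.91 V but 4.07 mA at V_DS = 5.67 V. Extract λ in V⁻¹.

With V_GS fixed, I_D ∝ (1 + λ V_DS) in saturation, so I_D2/I_D1 = (1 + λ V_DS2)/(1 + λ V_DS1).
4.07/3.7 = 1.1 = (1 + 5.67 λ)/(1 + 2.91 λ).
Solving: λ (I_D1 V_DS2 − I_D2 V_DS1) = I_D2 − I_D1, so λ = (4.07 − 3.7) / (3.7 × 5.67 − 4.07 × 2.91) = 0.37 / 9.14 = 0.0405 V⁻¹.

λ = 0.0405 V⁻¹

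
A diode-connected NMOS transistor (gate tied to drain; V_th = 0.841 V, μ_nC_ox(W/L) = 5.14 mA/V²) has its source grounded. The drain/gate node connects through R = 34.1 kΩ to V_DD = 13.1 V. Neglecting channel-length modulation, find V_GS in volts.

With gate tied to drain, V_GS = V_DS ≥ V_GS − V_th, so the device is in saturation.
KCL at the drain: ½ k_n (V_GS − V_th)² = (V_DD − V_GS)/R.
Let x = V_GS − 0.841. Then 87.6 x² + x − 12.26 = 0, giving x = 0.368 V (positive root), so V_GS = 1.21 V.
I_D = (V_DD − V_GS)/R = (13.1 − 1.21) / 34.1 = 0.349 mA.

V_GS = 1.21 V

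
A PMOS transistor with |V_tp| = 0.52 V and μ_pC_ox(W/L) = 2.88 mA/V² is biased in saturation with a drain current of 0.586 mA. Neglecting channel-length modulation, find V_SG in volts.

In saturation I_D = ½ k_p (V_SG − |V_tp|)², so V_SG − |V_tp| = √(2 I_D / k_p) = √(2 × 0.586 / 2.88) = 0.638 V.
V_SG = 0.52 + 0.638 = 1.16 V.

V_SG = 1.16 V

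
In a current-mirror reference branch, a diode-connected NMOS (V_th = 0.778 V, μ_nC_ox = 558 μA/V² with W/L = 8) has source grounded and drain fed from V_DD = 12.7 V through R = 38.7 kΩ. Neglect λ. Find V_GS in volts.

V_GS = 1.14 V

With gate tied to drain, V_GS = V_DS ≥ V_GS − V_th, so the device is in saturation.
k_n = μ_nC_ox · (W/L) = 4.464 mA/V².
KCL at the drain: ½ k_n (V_GS − V_th)² = (V_DD − V_GS)/R.
Let x = V_GS − 0.778. Then 86.4 x² + x − 11.92 = 0, giving x = 0.366 V (positive root), so V_GS = 1.14 V.
I_D = (V_DD − V_GS)/R = (12.7 − 1.14) / 38.7 = 0.299 mA.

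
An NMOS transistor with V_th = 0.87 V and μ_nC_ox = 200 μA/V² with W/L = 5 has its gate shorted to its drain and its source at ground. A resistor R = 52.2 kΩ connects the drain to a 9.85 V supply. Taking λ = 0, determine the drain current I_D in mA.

I_D = 0.161 mA

With gate tied to drain, V_GS = V_DS ≥ V_GS − V_th, so the device is in saturation.
k_n = μ_nC_ox · (W/L) = 1 mA/V².
KCL at the drain: ½ k_n (V_GS − V_th)² = (V_DD − V_GS)/R.
Let x = V_GS − 0.87. Then 26.1 x² + x − 8.98 = 0, giving x = 0.568 V (positive root), so V_GS = 1.44 V.
I_D = (V_DD − V_GS)/R = (9.85 − 1.44) / 52.2 = 0.161 mA.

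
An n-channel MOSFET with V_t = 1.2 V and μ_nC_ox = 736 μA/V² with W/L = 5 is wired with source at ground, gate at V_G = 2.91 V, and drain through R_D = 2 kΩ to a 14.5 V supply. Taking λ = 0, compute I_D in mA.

I_D = 5.38 mA

V_GS = V_G = 2.91 V, so V_ov = 2.91 − 1.2 = 1.71 V.
k_n = μ_nC_ox · (W/L) = 3.68 mA/V².
Assume saturation: I_D = ½ k_n V_ov² = 0.5 × 3.68 × 1.71² = 5.38 mA, giving V_DS = V_DD − I_D R_D = 14.5 − 5.38 × 2 = 3.74 V.
V_DS = 3.74 V ≥ V_ov = 1.71 V, confirming saturation.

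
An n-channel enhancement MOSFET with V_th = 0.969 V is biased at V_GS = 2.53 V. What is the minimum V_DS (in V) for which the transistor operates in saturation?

V_DS,sat = 1.56 V

The boundary between triode and saturation is V_DS = V_GS − V_th = V_ov.
V_ov = 2.53 − 0.969 = 1.56 V.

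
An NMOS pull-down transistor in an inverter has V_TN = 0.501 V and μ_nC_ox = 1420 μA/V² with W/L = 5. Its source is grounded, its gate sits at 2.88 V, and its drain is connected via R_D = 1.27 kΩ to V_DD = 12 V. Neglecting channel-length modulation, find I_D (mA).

V_GS = V_G = 2.88 V, so V_ov = 2.88 − 0.501 = 2.38 V.
k_n = μ_nC_ox · (W/L) = 7.1 mA/V².
Assume saturation: I_D = ½ k_n V_ov² = 0.5 × 7.1 × 2.38² = 20.1 mA, giving V_DS = V_DD − I_D R_D = 12 − 20.1 × 1.27 = -13.5 V.
But -13.5 V < V_ov = 2.38 V, so the device is actually in triode.
In triode I_D = k_n[V_ov V_DS − ½ V_DS²] and I_D = (V_DD − V_DS)/R_D. Equating: 4.51 V_DS² − 22.45 V_DS + 12 = 0, giving V_DS = 0.609 V (the root below V_ov).
I_D = (12 − 0.609) / 1.27 = 8.97 mA.

I_D = 8.97 mA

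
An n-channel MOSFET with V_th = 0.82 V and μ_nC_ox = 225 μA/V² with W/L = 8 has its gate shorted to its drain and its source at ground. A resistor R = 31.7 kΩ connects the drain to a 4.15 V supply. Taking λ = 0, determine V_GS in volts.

V_GS = 1.14 V

With gate tied to drain, V_GS = V_DS ≥ V_GS − V_th, so the device is in saturation.
k_n = μ_nC_ox · (W/L) = 1.8 mA/V².
KCL at the drain: ½ k_n (V_GS − V_th)² = (V_DD − V_GS)/R.
Let x = V_GS − 0.82. Then 28.5 x² + x − 3.33 = 0, giving x = 0.325 V (positive root), so V_GS = 1.14 V.
I_D = (V_DD − V_GS)/R = (4.15 − 1.14) / 31.7 = 0.0948 mA.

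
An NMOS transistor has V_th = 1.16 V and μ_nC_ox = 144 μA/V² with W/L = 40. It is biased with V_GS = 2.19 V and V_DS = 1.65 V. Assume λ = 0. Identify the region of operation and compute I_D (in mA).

Saturation; I_D = 3.06 mA

k_n = μ_nC_ox · (W/L) = 5.76 mA/V².
V_ov = V_GS − V_th = 2.19 − 1.16 = 1.03 V.
Since V_DS = 1.65 V ≥ V_ov = 1.03 V, the device is in saturation.
I_D = ½ k_n V_ov² = 0.5 × 5.76 × 1.03² = 3.06 mA.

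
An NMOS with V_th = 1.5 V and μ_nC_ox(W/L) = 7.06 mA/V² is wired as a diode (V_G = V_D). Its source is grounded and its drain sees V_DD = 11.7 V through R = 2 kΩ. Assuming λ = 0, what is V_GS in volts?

V_GS = 2.63 V

With gate tied to drain, V_GS = V_DS ≥ V_GS − V_th, so the device is in saturation.
KCL at the drain: ½ k_n (V_GS − V_th)² = (V_DD − V_GS)/R.
Let x = V_GS − 1.5. Then 7.06 x² + x − 10.2 = 0, giving x = 1.13 V (positive root), so V_GS = 2.63 V.
I_D = (V_DD − V_GS)/R = (11.7 − 2.63) / 2 = 4.53 mA.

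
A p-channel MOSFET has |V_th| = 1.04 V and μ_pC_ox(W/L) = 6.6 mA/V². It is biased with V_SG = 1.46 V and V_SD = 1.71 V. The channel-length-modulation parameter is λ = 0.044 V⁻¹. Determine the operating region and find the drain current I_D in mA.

Saturation; I_D = 0.626 mA

V_ov = V_SG − |V_th| = 1.46 − 1.04 = 0.42 V.
Since V_SD = 1.71 V ≥ V_ov = 0.42 V, the device is in saturation.
I_D = ½ k_p V_ov² (1 + λ V_SD) = 0.5 × 6.6 × 0.42² × (1 + 0.044 × 1.71) = 0.626 mA.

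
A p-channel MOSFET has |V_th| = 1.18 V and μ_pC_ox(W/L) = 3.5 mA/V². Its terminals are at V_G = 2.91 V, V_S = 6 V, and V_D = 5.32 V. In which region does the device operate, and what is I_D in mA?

Triode; I_D = 3.74 mA

V_SG = V_S − V_G = 6 − 2.91 = 3.09 V; V_SD = V_S − V_D = 6 − 5.32 = 0.68 V.
V_ov = V_SG − |V_th| = 3.09 − 1.18 = 1.91 V.
Since V_SD = 0.68 V < V_ov = 1.91 V, the device is in the triode region.
I_D = k_p [V_ov · V_SD − ½ V_SD²] = 3.5 × [1.91 × 0.68 − 0.5 × 0.68²] = 3.74 mA.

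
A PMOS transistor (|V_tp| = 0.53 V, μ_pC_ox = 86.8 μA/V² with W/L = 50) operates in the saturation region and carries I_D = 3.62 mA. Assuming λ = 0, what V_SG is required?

V_SG = 1.82 V

k_p = μ_pC_ox · (W/L) = 4.34 mA/V².
In saturation I_D = ½ k_p (V_SG − |V_tp|)², so V_SG − |V_tp| = √(2 I_D / k_p) = √(2 × 3.62 / 4.34) = 1.29 V.
V_SG = 0.53 + 1.29 = 1.82 V.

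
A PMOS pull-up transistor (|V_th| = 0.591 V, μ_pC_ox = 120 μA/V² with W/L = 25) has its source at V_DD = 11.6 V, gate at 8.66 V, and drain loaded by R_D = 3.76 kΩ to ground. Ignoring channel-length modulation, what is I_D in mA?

V_SG = V_DD − V_G = 11.6 − 8.66 = 2.94 V, so V_ov = 2.94 − 0.591 = 2.35 V.
k_p = μ_pC_ox · (W/L) = 3 mA/V².
Assume saturation: I_D = ½ k_p V_ov² = 0.5 × 3 × 2.35² = 8.28 mA, giving V_SD = V_DD − I_D R_D = 11.6 − 8.28 × 3.76 = -19.5 V.
But -19.5 V < V_ov = 2.35 V, so the device is actually in triode.
In triode I_D = k_p[V_ov V_SD − ½ V_SD²] and I_D = (V_DD − V_SD)/R_D. Equating: 5.64 V_SD² − 27.5 V_SD + 11.6 = 0, giving V_SD = 0.467 V (the root below V_ov).
I_D = (11.6 − 0.467) / 3.76 = 2.96 mA.

I_D = 2.96 mA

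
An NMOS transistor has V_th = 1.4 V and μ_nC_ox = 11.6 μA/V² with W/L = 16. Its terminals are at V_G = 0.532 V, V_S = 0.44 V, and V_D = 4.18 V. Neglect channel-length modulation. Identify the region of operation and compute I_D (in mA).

V_GS = V_G − V_S = 0.532 − 0.44 = 0.092 V; V_DS = V_D − V_S = 4.18 − 0.44 = 3.74 V.
V_GS = 0.092 V < V_th = 1.4 V, so the transistor is in cutoff.

Cutoff; I_D = 0 mA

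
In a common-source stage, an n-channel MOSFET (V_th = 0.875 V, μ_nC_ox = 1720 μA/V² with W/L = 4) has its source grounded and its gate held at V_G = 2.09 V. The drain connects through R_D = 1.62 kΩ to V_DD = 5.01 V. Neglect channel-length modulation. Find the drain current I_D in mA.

V_GS = V_G = 2.09 V, so V_ov = 2.09 − 0.875 = 1.21 V.
k_n = μ_nC_ox · (W/L) = 6.88 mA/V².
Assume saturation: I_D = ½ k_n V_ov² = 0.5 × 6.88 × 1.21² = 5.08 mA, giving V_DS = V_DD − I_D R_D = 5.01 − 5.08 × 1.62 = -3.22 V.
But -3.22 V < V_ov = 1.21 V, so the device is actually in triode.
In triode I_D = k_n[V_ov V_DS − ½ V_DS²] and I_D = (V_DD − V_DS)/R_D. Equating: 5.57 V_DS² − 14.54 V_DS + 5.01 = 0, giving V_DS = 0.408 V (the root below V_ov).
I_D = (5.01 − 0.408) / 1.62 = 2.84 mA.

I_D = 2.84 mA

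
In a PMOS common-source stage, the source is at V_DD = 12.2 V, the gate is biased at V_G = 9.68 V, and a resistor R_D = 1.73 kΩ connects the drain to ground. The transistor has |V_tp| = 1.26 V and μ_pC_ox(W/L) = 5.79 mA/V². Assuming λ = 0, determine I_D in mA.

V_SG = V_DD − V_G = 12.2 − 9.68 = 2.52 V, so V_ov = 2.52 − 1.26 = 1.26 V.
Assume saturation: I_D = ½ k_p V_ov² = 0.5 × 5.79 × 1.26² = 4.6 mA, giving V_SD = V_DD − I_D R_D = 12.2 − 4.6 × 1.73 = 4.25 V.
V_SD = 4.25 V ≥ V_ov = 1.26 V, confirming saturation.

I_D = 4.60 mA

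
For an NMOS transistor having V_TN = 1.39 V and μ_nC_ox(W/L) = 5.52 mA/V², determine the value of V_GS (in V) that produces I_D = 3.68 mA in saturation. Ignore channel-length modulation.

V_GS = 2.54 V

In saturation I_D = ½ k_n (V_GS − V_TN)², so V_GS − V_TN = √(2 I_D / k_n) = √(2 × 3.68 / 5.52) = 1.15 V.
V_GS = 1.39 + 1.15 = 2.54 V.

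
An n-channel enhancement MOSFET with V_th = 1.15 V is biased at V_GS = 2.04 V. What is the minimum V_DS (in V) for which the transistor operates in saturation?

The boundary between triode and saturation is V_DS = V_GS − V_th = V_ov.
V_ov = 2.04 − 1.15 = 0.89 V.

V_DS,sat = 0.890 V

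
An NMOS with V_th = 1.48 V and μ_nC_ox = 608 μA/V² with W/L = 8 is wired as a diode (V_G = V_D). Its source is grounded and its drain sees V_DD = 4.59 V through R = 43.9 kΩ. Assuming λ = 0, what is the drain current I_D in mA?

I_D = 0.0671 mA

With gate tied to drain, V_GS = V_DS ≥ V_GS − V_th, so the device is in saturation.
k_n = μ_nC_ox · (W/L) = 4.864 mA/V².
KCL at the drain: ½ k_n (V_GS − V_th)² = (V_DD − V_GS)/R.
Let x = V_GS − 1.48. Then 107 x² + x − 3.11 = 0, giving x = 0.166 V (positive root), so V_GS = 1.65 V.
I_D = (V_DD − V_GS)/R = (4.59 − 1.65) / 43.9 = 0.0671 mA.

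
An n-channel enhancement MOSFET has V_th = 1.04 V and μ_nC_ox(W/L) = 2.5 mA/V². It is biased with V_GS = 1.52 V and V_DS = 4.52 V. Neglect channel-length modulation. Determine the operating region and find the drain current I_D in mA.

Saturation; I_D = 0.288 mA

V_ov = V_GS − V_th = 1.52 − 1.04 = 0.48 V.
Since V_DS = 4.52 V ≥ V_ov = 0.48 V, the device is in saturation.
I_D = ½ k_n V_ov² = 0.5 × 2.5 × 0.48² = 0.288 mA.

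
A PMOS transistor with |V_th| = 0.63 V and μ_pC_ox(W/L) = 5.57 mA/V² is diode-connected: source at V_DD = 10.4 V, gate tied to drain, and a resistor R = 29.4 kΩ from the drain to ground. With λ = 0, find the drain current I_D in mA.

With gate tied to drain, V_SG = V_SD ≥ V_SG − |V_th|, so the device is in saturation.
KCL at the drain: ½ k_p (V_SG − |V_th|)² = (V_DD − V_SG)/R.
Let x = V_SG − 0.63. Then 81.9 x² + x − 9.77 = 0, giving x = 0.339 V (positive root), so V_SG = 0.969 V.
I_D = (V_DD − V_SG)/R = (10.4 − 0.969) / 29.4 = 0.321 mA.

I_D = 0.321 mA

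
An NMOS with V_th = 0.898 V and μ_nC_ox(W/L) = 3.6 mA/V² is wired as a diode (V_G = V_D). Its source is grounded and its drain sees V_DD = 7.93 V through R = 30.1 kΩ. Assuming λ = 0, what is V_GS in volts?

V_GS = 1.25 V

With gate tied to drain, V_GS = V_DS ≥ V_GS − V_th, so the device is in saturation.
KCL at the drain: ½ k_n (V_GS − V_th)² = (V_DD − V_GS)/R.
Let x = V_GS − 0.898. Then 54.2 x² + x − 7.032 = 0, giving x = 0.351 V (positive root), so V_GS = 1.25 V.
I_D = (V_DD − V_GS)/R = (7.93 − 1.25) / 30.1 = 0.222 mA.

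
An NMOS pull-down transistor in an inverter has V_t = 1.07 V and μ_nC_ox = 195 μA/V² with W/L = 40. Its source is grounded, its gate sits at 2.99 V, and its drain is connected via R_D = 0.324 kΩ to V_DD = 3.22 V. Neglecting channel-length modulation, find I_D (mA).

I_D = 7.97 mA

V_GS = V_G = 2.99 V, so V_ov = 2.99 − 1.07 = 1.92 V.
k_n = μ_nC_ox · (W/L) = 7.8 mA/V².
Assume saturation: I_D = ½ k_n V_ov² = 0.5 × 7.8 × 1.92² = 14.4 mA, giving V_DS = V_DD − I_D R_D = 3.22 − 14.4 × 0.324 = -1.44 V.
But -1.44 V < V_ov = 1.92 V, so the device is actually in triode.
In triode I_D = k_n[V_ov V_DS − ½ V_DS²] and I_D = (V_DD − V_DS)/R_D. Equating: 1.26 V_DS² − 5.852 V_DS + 3.22 = 0, giving V_DS = 0.638 V (the root below V_ov).
I_D = (3.22 − 0.638) / 0.324 = 7.97 mA.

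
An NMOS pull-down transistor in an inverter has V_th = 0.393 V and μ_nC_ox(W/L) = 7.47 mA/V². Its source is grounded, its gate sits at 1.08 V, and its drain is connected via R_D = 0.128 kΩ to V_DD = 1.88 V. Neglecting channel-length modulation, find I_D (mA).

V_GS = V_G = 1.08 V, so V_ov = 1.08 − 0.393 = 0.687 V.
Assume saturation: I_D = ½ k_n V_ov² = 0.5 × 7.47 × 0.687² = 1.76 mA, giving V_DS = V_DD − I_D R_D = 1.88 − 1.76 × 0.128 = 1.65 V.
V_DS = 1.65 V ≥ V_ov = 0.687 V, confirming saturation.

I_D = 1.76 mA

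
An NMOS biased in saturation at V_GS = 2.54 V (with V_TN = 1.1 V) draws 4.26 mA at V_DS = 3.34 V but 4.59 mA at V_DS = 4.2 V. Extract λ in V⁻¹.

λ = 0.129 V⁻¹

With V_GS fixed, I_D ∝ (1 + λ V_DS) in saturation, so I_D2/I_D1 = (1 + λ V_DS2)/(1 + λ V_DS1).
4.59/4.26 = 1.077 = (1 + 4.2 λ)/(1 + 3.34 λ).
Solving: λ (I_D1 V_DS2 − I_D2 V_DS1) = I_D2 − I_D1, so λ = (4.59 − 4.26) / (4.26 × 4.2 − 4.59 × 3.34) = 0.33 / 2.56 = 0.129 V⁻¹.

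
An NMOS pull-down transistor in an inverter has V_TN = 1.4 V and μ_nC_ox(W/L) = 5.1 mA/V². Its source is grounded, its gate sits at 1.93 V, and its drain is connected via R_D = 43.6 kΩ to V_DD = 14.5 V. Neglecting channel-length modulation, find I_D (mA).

I_D = 0.329 mA

V_GS = V_G = 1.93 V, so V_ov = 1.93 − 1.4 = 0.53 V.
Assume saturation: I_D = ½ k_n V_ov² = 0.5 × 5.1 × 0.53² = 0.716 mA, giving V_DS = V_DD − I_D R_D = 14.5 − 0.716 × 43.6 = -16.7 V.
But -16.7 V < V_ov = 0.53 V, so the device is actually in triode.
In triode I_D = k_n[V_ov V_DS − ½ V_DS²] and I_D = (V_DD − V_DS)/R_D. Equating: 111 V_DS² − 118.9 V_DS + 14.5 = 0, giving V_DS = 0.14 V (the root below V_ov).
I_D = (14.5 − 0.14) / 43.6 = 0.329 mA.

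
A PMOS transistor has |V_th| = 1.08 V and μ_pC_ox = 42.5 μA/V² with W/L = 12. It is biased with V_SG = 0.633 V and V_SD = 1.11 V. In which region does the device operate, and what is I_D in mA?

V_SG = 0.633 V < |V_th| = 1.08 V, so the transistor is in cutoff.

Cutoff; I_D = 0 mA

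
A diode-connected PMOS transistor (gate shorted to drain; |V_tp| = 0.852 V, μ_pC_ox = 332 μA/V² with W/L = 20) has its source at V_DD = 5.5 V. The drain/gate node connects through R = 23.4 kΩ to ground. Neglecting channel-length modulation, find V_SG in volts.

V_SG = 1.09 V

With gate tied to drain, V_SG = V_SD ≥ V_SG − |V_tp|, so the device is in saturation.
k_p = μ_pC_ox · (W/L) = 6.64 mA/V².
KCL at the drain: ½ k_p (V_SG − |V_tp|)² = (V_DD − V_SG)/R.
Let x = V_SG − 0.852. Then 77.7 x² + x − 4.648 = 0, giving x = 0.238 V (positive root), so V_SG = 1.09 V.
I_D = (V_DD − V_SG)/R = (5.5 − 1.09) / 23.4 = 0.188 mA.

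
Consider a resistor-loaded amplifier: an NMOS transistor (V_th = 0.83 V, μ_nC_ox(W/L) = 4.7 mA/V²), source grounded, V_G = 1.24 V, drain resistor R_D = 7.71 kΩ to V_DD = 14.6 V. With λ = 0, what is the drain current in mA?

I_D = 0.395 mA

V_GS = V_G = 1.24 V, so V_ov = 1.24 − 0.83 = 0.41 V.
Assume saturation: I_D = ½ k_n V_ov² = 0.5 × 4.7 × 0.41² = 0.395 mA, giving V_DS = V_DD − I_D R_D = 14.6 − 0.395 × 7.71 = 11.6 V.
V_DS = 11.6 V ≥ V_ov = 0.41 V, confirming saturation.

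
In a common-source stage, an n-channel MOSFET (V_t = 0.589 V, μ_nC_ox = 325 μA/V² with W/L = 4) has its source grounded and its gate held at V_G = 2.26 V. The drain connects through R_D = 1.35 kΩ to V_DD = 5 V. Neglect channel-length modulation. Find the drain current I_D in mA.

I_D = 1.81 mA

V_GS = V_G = 2.26 V, so V_ov = 2.26 − 0.589 = 1.67 V.
k_n = μ_nC_ox · (W/L) = 1.3 mA/V².
Assume saturation: I_D = ½ k_n V_ov² = 0.5 × 1.3 × 1.67² = 1.81 mA, giving V_DS = V_DD − I_D R_D = 5 − 1.81 × 1.35 = 2.55 V.
V_DS = 2.55 V ≥ V_ov = 1.67 V, confirming saturation.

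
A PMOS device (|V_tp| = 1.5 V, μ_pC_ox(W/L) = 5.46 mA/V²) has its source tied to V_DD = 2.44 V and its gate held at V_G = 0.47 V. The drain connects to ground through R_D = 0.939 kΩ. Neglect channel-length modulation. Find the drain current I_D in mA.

I_D = 0.603 mA

V_SG = V_DD − V_G = 2.44 − 0.47 = 1.97 V, so V_ov = 1.97 − 1.5 = 0.47 V.
Assume saturation: I_D = ½ k_p V_ov² = 0.5 × 5.46 × 0.47² = 0.603 mA, giving V_SD = V_DD − I_D R_D = 2.44 − 0.603 × 0.939 = 1.87 V.
V_SD = 1.87 V ≥ V_ov = 0.47 V, confirming saturation.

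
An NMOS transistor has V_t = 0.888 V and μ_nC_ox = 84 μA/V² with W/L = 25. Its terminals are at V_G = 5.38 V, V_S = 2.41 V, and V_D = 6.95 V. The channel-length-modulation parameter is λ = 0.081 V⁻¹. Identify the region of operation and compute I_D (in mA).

V_GS = V_G − V_S = 5.38 − 2.41 = 2.97 V; V_DS = V_D − V_S = 6.95 − 2.41 = 4.54 V.
k_n = μ_nC_ox · (W/L) = 2.1 mA/V².
V_ov = V_GS − V_t = 2.97 − 0.888 = 2.08 V.
Since V_DS = 4.54 V ≥ V_ov = 2.08 V, the device is in saturation.
I_D = ½ k_n V_ov² (1 + λ V_DS) = 0.5 × 2.1 × 2.08² × (1 + 0.081 × 4.54) = 6.23 mA.

Saturation; I_D = 6.23 mA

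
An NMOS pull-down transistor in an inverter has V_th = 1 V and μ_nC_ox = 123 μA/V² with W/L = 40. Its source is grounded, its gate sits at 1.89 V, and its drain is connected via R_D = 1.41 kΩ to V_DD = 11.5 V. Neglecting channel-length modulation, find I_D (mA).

V_GS = V_G = 1.89 V, so V_ov = 1.89 − 1 = 0.89 V.
k_n = μ_nC_ox · (W/L) = 4.92 mA/V².
Assume saturation: I_D = ½ k_n V_ov² = 0.5 × 4.92 × 0.89² = 1.95 mA, giving V_DS = V_DD − I_D R_D = 11.5 − 1.95 × 1.41 = 8.75 V.
V_DS = 8.75 V ≥ V_ov = 0.89 V, confirming saturation.

I_D = 1.95 mA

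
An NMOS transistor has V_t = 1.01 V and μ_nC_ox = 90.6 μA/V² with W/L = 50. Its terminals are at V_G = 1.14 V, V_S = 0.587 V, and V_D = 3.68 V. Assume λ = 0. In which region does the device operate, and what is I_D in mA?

Cutoff; I_D = 0 mA

V_GS = V_G − V_S = 1.14 − 0.587 = 0.553 V; V_DS = V_D − V_S = 3.68 − 0.587 = 3.09 V.
V_GS = 0.553 V < V_t = 1.01 V, so the transistor is in cutoff.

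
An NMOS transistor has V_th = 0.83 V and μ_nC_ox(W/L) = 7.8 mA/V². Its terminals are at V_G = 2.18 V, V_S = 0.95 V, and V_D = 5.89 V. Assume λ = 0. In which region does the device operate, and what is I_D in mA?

Saturation; I_D = 0.624 mA

V_GS = V_G − V_S = 2.18 − 0.95 = 1.23 V; V_DS = V_D − V_S = 5.89 − 0.95 = 4.94 V.
V_ov = V_GS − V_th = 1.23 − 0.83 = 0.4 V.
Since V_DS = 4.94 V ≥ V_ov = 0.4 V, the device is in saturation.
I_D = ½ k_n V_ov² = 0.5 × 7.8 × 0.4² = 0.624 mA.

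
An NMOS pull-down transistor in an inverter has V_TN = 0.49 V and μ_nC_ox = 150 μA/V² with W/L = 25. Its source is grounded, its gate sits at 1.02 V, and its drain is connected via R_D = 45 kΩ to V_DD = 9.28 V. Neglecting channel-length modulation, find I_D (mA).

I_D = 0.204 mA

V_GS = V_G = 1.02 V, so V_ov = 1.02 − 0.49 = 0.53 V.
k_n = μ_nC_ox · (W/L) = 3.75 mA/V².
Assume saturation: I_D = ½ k_n V_ov² = 0.5 × 3.75 × 0.53² = 0.527 mA, giving V_DS = V_DD − I_D R_D = 9.28 − 0.527 × 45 = -14.4 V.
But -14.4 V < V_ov = 0.53 V, so the device is actually in triode.
In triode I_D = k_n[V_ov V_DS − ½ V_DS²] and I_D = (V_DD − V_DS)/R_D. Equating: 84.4 V_DS² − 90.44 V_DS + 9.28 = 0, giving V_DS = 0.115 V (the root below V_ov).
I_D = (9.28 − 0.115) / 45 = 0.204 mA.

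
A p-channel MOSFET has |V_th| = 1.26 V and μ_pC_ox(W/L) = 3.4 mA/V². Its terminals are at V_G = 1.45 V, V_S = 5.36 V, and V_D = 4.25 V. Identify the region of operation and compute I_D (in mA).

Triode; I_D = 7.91 mA

V_SG = V_S − V_G = 5.36 − 1.45 = 3.91 V; V_SD = V_S − V_D = 5.36 − 4.25 = 1.11 V.
V_ov = V_SG − |V_th| = 3.91 − 1.26 = 2.65 V.
Since V_SD = 1.11 V < V_ov = 2.65 V, the device is in the triode region.
I_D = k_p [V_ov · V_SD − ½ V_SD²] = 3.4 × [2.65 × 1.11 − 0.5 × 1.11²] = 7.91 mA.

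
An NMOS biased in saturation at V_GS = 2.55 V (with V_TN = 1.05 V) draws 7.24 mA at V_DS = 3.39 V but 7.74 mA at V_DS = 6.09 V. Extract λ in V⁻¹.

With V_GS fixed, I_D ∝ (1 + λ V_DS) in saturation, so I_D2/I_D1 = (1 + λ V_DS2)/(1 + λ V_DS1).
7.74/7.24 = 1.069 = (1 + 6.09 λ)/(1 + 3.39 λ).
Solving: λ (I_D1 V_DS2 − I_D2 V_DS1) = I_D2 − I_D1, so λ = (7.74 − 7.24) / (7.24 × 6.09 − 7.74 × 3.39) = 0.5 / 17.9 = 0.028 V⁻¹.

λ = 0.0280 V⁻¹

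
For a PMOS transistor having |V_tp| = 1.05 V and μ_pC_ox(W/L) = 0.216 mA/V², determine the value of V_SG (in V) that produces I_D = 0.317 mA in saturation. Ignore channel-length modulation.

In saturation I_D = ½ k_p (V_SG − |V_tp|)², so V_SG − |V_tp| = √(2 I_D / k_p) = √(2 × 0.317 / 0.216) = 1.71 V.
V_SG = 1.05 + 1.71 = 2.76 V.

V_SG = 2.76 V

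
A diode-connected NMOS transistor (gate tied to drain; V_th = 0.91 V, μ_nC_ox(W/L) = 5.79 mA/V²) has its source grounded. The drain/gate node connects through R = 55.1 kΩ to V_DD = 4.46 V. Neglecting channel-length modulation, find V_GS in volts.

With gate tied to drain, V_GS = V_DS ≥ V_GS − V_th, so the device is in saturation.
KCL at the drain: ½ k_n (V_GS − V_th)² = (V_DD − V_GS)/R.
Let x = V_GS − 0.91. Then 160 x² + x − 3.55 = 0, giving x = 0.146 V (positive root), so V_GS = 1.06 V.
I_D = (V_DD − V_GS)/R = (4.46 − 1.06) / 55.1 = 0.0618 mA.

V_GS = 1.06 V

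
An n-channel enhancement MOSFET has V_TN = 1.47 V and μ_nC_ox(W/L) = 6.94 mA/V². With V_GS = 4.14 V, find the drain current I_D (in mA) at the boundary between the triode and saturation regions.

At the boundary V_DS = V_ov = V_GS − V_TN = 4.14 − 1.47 = 2.67 V.
I_D = ½ k_n V_ov² = 0.5 × 6.94 × 2.67² = 24.7 mA.

I_D = 24.7 mA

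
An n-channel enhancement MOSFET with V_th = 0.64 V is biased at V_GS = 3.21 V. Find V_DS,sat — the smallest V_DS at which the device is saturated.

The boundary between triode and saturation is V_DS = V_GS − V_th = V_ov.
V_ov = 3.21 − 0.64 = 2.57 V.

V_DS,sat = 2.57 V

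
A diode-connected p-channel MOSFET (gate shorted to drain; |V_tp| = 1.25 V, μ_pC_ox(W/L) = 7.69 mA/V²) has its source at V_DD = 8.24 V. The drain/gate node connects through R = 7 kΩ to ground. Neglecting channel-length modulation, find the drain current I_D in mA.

With gate tied to drain, V_SG = V_SD ≥ V_SG − |V_tp|, so the device is in saturation.
KCL at the drain: ½ k_p (V_SG − |V_tp|)² = (V_DD − V_SG)/R.
Let x = V_SG − 1.25. Then 26.9 x² + x − 6.99 = 0, giving x = 0.491 V (positive root), so V_SG = 1.74 V.
I_D = (V_DD − V_SG)/R = (8.24 − 1.74) / 7 = 0.928 mA.

I_D = 0.928 mA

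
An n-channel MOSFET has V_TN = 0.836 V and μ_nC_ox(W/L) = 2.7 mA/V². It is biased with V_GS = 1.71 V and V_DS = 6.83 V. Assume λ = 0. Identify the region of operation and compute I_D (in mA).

Saturation; I_D = 1.03 mA

V_ov = V_GS − V_TN = 1.71 − 0.836 = 0.874 V.
Since V_DS = 6.83 V ≥ V_ov = 0.874 V, the device is in saturation.
I_D = ½ k_n V_ov² = 0.5 × 2.7 × 0.874² = 1.03 mA.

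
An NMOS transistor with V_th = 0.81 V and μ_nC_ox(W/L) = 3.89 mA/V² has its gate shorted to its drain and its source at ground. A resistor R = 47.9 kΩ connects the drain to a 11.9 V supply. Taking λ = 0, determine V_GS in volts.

With gate tied to drain, V_GS = V_DS ≥ V_GS − V_th, so the device is in saturation.
KCL at the drain: ½ k_n (V_GS − V_th)² = (V_DD − V_GS)/R.
Let x = V_GS − 0.81. Then 93.2 x² + x − 11.09 = 0, giving x = 0.34 V (positive root), so V_GS = 1.15 V.
I_D = (V_DD − V_GS)/R = (11.9 − 1.15) / 47.9 = 0.224 mA.

V_GS = 1.15 V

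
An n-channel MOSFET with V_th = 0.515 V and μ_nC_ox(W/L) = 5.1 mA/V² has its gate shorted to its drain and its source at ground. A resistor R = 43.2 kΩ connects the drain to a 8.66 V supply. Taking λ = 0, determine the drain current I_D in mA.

With gate tied to drain, V_GS = V_DS ≥ V_GS − V_th, so the device is in saturation.
KCL at the drain: ½ k_n (V_GS − V_th)² = (V_DD − V_GS)/R.
Let x = V_GS − 0.515. Then 110 x² + x − 8.145 = 0, giving x = 0.267 V (positive root), so V_GS = 0.782 V.
I_D = (V_DD − V_GS)/R = (8.66 − 0.782) / 43.2 = 0.182 mA.

I_D = 0.182 mA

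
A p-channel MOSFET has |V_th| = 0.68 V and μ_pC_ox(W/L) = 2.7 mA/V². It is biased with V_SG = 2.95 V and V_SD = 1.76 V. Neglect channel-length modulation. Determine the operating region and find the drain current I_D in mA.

Triode; I_D = 6.61 mA

V_ov = V_SG − |V_th| = 2.95 − 0.68 = 2.27 V.
Since V_SD = 1.76 V < V_ov = 2.27 V, the device is in the triode region.
I_D = k_p [V_ov · V_SD − ½ V_SD²] = 2.7 × [2.27 × 1.76 − 0.5 × 1.76²] = 6.61 mA.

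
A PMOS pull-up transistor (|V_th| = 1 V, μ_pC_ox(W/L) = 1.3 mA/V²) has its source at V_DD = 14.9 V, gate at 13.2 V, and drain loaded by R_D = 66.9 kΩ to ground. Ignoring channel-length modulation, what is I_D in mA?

I_D = 0.218 mA

V_SG = V_DD − V_G = 14.9 − 13.2 = 1.7 V, so V_ov = 1.7 − 1 = 0.7 V.
Assume saturation: I_D = ½ k_p V_ov² = 0.5 × 1.3 × 0.7² = 0.319 mA, giving V_SD = V_DD − I_D R_D = 14.9 − 0.319 × 66.9 = -6.41 V.
But -6.41 V < V_ov = 0.7 V, so the device is actually in triode.
In triode I_D = k_p[V_ov V_SD − ½ V_SD²] and I_D = (V_DD − V_SD)/R_D. Equating: 43.5 V_SD² − 61.88 V_SD + 14.9 = 0, giving V_SD = 0.307 V (the root below V_ov).
I_D = (14.9 − 0.307) / 66.9 = 0.218 mA.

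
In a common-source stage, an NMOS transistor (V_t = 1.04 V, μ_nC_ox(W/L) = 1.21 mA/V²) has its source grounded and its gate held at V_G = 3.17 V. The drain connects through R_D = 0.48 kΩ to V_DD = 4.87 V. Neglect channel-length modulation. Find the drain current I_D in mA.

I_D = 2.74 mA

V_GS = V_G = 3.17 V, so V_ov = 3.17 − 1.04 = 2.13 V.
Assume saturation: I_D = ½ k_n V_ov² = 0.5 × 1.21 × 2.13² = 2.74 mA, giving V_DS = V_DD − I_D R_D = 4.87 − 2.74 × 0.48 = 3.55 V.
V_DS = 3.55 V ≥ V_ov = 2.13 V, confirming saturation.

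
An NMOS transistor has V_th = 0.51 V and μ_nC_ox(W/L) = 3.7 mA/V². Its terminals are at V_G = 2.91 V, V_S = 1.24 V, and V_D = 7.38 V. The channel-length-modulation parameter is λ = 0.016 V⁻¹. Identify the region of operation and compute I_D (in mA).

V_GS = V_G − V_S = 2.91 − 1.24 = 1.67 V; V_DS = V_D − V_S = 7.38 − 1.24 = 6.14 V.
V_ov = V_GS − V_th = 1.67 − 0.51 = 1.16 V.
Since V_DS = 6.14 V ≥ V_ov = 1.16 V, the device is in saturation.
I_D = ½ k_n V_ov² (1 + λ V_DS) = 0.5 × 3.7 × 1.16² × (1 + 0.016 × 6.14) = 2.73 mA.

Saturation; I_D = 2.73 mA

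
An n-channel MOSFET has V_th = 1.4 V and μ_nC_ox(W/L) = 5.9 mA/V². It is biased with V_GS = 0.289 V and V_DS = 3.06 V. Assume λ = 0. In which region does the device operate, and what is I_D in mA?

V_GS = 0.289 V < V_th = 1.4 V, so the transistor is in cutoff.

Cutoff; I_D = 0 mA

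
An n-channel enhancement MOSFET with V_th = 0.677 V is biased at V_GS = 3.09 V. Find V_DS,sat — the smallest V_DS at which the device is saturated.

The boundary between triode and saturation is V_DS = V_GS − V_th = V_ov.
V_ov = 3.09 − 0.677 = 2.41 V.

V_DS,sat = 2.41 V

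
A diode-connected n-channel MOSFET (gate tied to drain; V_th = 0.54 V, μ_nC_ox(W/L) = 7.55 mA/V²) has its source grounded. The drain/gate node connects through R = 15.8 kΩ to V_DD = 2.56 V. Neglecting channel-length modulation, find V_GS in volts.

With gate tied to drain, V_GS = V_DS ≥ V_GS − V_th, so the device is in saturation.
KCL at the drain: ½ k_n (V_GS − V_th)² = (V_DD − V_GS)/R.
Let x = V_GS − 0.54. Then 59.6 x² + x − 2.02 = 0, giving x = 0.176 V (positive root), so V_GS = 0.716 V.
I_D = (V_DD − V_GS)/R = (2.56 − 0.716) / 15.8 = 0.117 mA.

V_GS = 0.716 V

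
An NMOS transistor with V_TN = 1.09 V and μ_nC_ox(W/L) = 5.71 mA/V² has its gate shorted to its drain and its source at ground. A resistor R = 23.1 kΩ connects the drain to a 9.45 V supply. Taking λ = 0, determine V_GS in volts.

With gate tied to drain, V_GS = V_DS ≥ V_GS − V_TN, so the device is in saturation.
KCL at the drain: ½ k_n (V_GS − V_TN)² = (V_DD − V_GS)/R.
Let x = V_GS − 1.09. Then 66 x² + x − 8.36 = 0, giving x = 0.349 V (positive root), so V_GS = 1.44 V.
I_D = (V_DD − V_GS)/R = (9.45 − 1.44) / 23.1 = 0.347 mA.

V_GS = 1.44 V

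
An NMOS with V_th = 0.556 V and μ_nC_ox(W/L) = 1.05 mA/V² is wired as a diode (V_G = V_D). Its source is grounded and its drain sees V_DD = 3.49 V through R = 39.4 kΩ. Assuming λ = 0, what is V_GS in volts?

With gate tied to drain, V_GS = V_DS ≥ V_GS − V_th, so the device is in saturation.
KCL at the drain: ½ k_n (V_GS − V_th)² = (V_DD − V_GS)/R.
Let x = V_GS − 0.556. Then 20.7 x² + x − 2.934 = 0, giving x = 0.353 V (positive root), so V_GS = 0.909 V.
I_D = (V_DD − V_GS)/R = (3.49 − 0.909) / 39.4 = 0.0655 mA.

V_GS = 0.909 V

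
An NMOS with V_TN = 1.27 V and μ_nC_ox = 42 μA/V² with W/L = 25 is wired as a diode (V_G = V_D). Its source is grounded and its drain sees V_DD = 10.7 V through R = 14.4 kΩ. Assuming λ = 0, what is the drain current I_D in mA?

I_D = 0.582 mA

With gate tied to drain, V_GS = V_DS ≥ V_GS − V_TN, so the device is in saturation.
k_n = μ_nC_ox · (W/L) = 1.05 mA/V².
KCL at the drain: ½ k_n (V_GS − V_TN)² = (V_DD − V_GS)/R.
Let x = V_GS − 1.27. Then 7.56 x² + x − 9.43 = 0, giving x = 1.05 V (positive root), so V_GS = 2.32 V.
I_D = (V_DD − V_GS)/R = (10.7 − 2.32) / 14.4 = 0.582 mA.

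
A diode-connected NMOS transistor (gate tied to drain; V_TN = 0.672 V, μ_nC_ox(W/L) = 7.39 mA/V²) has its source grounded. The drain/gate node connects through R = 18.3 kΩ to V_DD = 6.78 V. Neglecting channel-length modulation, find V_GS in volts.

With gate tied to drain, V_GS = V_DS ≥ V_GS − V_TN, so the device is in saturation.
KCL at the drain: ½ k_n (V_GS − V_TN)² = (V_DD − V_GS)/R.
Let x = V_GS − 0.672. Then 67.6 x² + x − 6.108 = 0, giving x = 0.293 V (positive root), so V_GS = 0.965 V.
I_D = (V_DD − V_GS)/R = (6.78 − 0.965) / 18.3 = 0.318 mA.

V_GS = 0.965 V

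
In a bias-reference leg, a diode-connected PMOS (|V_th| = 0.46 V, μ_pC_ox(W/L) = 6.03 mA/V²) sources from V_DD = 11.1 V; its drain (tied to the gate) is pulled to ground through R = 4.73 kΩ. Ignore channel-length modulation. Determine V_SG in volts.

With gate tied to drain, V_SG = V_SD ≥ V_SG − |V_th|, so the device is in saturation.
KCL at the drain: ½ k_p (V_SG − |V_th|)² = (V_DD − V_SG)/R.
Let x = V_SG − 0.46. Then 14.3 x² + x − 10.64 = 0, giving x = 0.829 V (positive root), so V_SG = 1.29 V.
I_D = (V_DD − V_SG)/R = (11.1 − 1.29) / 4.73 = 2.07 mA.

V_SG = 1.29 V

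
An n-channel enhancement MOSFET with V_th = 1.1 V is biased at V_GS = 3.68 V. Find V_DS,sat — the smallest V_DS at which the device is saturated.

V_DS,sat = 2.58 V

The boundary between triode and saturation is V_DS = V_GS − V_th = V_ov.
V_ov = 3.68 − 1.1 = 2.58 V.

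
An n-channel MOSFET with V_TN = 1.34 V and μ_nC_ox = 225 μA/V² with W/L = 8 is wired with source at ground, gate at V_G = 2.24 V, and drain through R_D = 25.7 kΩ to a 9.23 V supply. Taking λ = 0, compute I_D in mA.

V_GS = V_G = 2.24 V, so V_ov = 2.24 − 1.34 = 0.9 V.
k_n = μ_nC_ox · (W/L) = 1.8 mA/V².
Assume saturation: I_D = ½ k_n V_ov² = 0.5 × 1.8 × 0.9² = 0.729 mA, giving V_DS = V_DD − I_D R_D = 9.23 − 0.729 × 25.7 = -9.51 V.
But -9.51 V < V_ov = 0.9 V, so the device is actually in triode.
In triode I_D = k_n[V_ov V_DS − ½ V_DS²] and I_D = (V_DD − V_DS)/R_D. Equating: 23.1 V_DS² − 42.63 V_DS + 9.23 = 0, giving V_DS = 0.251 V (the root below V_ov).
I_D = (9.23 − 0.251) / 25.7 = 0.349 mA.

I_D = 0.349 mA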